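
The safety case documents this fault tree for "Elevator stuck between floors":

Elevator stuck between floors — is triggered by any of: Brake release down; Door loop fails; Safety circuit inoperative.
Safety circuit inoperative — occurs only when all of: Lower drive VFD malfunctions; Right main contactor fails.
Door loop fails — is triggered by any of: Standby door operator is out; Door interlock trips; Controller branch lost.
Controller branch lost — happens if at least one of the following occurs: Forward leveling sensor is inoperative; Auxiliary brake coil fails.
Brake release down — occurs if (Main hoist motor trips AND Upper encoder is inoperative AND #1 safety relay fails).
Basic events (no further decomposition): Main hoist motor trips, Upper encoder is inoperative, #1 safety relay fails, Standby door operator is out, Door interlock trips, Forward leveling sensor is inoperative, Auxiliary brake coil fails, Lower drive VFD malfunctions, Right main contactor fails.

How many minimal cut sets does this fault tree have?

Brake release down [AND]: one cut set from each child combined → 1 × 1 × 1 = 1 cut set(s).
Controller branch lost [OR]: union of children's cut sets → 2 cut set(s).
Door loop fails [OR]: union of children's cut sets → 4 cut set(s).
Safety circuit inoperative [AND]: one cut set from each child combined → 1 × 1 = 1 cut set(s).
Elevator stuck between floors [OR]: union of children's cut sets → 6 cut set(s).
Minimal cut sets: {#1 safety relay fails, Main hoist motor trips, Upper encoder is inoperative}; {Standby door operator is out}; {Door interlock trips}; {Forward leveling sensor is inoperative}; {Auxiliary brake coil fails}; {Lower drive VFD malfunctions, Right main contactor fails}.

6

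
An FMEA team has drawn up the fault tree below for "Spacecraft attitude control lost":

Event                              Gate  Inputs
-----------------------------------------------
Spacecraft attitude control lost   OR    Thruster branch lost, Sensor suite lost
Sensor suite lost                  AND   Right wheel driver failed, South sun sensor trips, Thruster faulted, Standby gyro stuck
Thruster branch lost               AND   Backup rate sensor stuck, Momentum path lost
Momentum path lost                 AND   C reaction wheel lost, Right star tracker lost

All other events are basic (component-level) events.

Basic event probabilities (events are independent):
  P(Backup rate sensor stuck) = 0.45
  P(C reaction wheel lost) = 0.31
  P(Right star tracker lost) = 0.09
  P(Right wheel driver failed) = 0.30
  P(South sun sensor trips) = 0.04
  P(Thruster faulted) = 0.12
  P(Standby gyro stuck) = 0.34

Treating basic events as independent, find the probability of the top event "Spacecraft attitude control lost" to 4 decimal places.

0.0130

P(Momentum path lost) [AND] = 0.31 × 0.09 = 0.027900
P(Thruster branch lost) [AND] = 0.45 × 0.027900 = 0.012555
P(Sensor suite lost) [AND] = 0.30 × 0.04 × 0.12 × 0.34 = 0.000490
P(Spacecraft attitude control lost) [OR] = 1 − (1−0.012555) × (1−0.000490) = 0.013039
Rounded to 4 decimal places: P(Spacecraft attitude control lost) ≈ 0.0130.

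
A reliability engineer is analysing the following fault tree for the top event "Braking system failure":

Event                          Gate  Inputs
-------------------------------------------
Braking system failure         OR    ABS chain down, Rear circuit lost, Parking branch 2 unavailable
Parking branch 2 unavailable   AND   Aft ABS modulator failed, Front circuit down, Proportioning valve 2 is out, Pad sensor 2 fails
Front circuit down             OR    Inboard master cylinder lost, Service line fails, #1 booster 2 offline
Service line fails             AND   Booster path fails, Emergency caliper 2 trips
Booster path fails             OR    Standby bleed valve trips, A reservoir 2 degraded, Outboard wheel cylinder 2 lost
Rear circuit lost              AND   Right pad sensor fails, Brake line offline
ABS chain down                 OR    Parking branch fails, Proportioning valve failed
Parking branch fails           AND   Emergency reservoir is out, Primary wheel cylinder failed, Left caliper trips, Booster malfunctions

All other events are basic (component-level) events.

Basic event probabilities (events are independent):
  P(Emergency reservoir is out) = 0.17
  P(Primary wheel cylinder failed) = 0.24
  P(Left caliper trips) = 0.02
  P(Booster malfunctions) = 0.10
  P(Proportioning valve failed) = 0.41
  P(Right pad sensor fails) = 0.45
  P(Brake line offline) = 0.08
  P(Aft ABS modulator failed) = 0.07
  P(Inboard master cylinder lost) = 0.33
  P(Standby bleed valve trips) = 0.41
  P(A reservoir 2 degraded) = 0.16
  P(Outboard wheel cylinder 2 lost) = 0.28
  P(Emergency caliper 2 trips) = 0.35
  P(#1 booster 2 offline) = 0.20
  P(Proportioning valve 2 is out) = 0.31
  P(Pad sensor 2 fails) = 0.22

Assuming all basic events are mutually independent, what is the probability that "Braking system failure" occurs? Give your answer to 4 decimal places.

P(Parking branch fails) [AND] = 0.17 × 0.24 × 0.02 × 0.10 = 0.000082
P(ABS chain down) [OR] = 1 − (1−0.000082) × (1−0.41) = 0.410048
P(Rear circuit lost) [AND] = 0.45 × 0.08 = 0.036000
P(Booster path fails) [OR] = 1 − (1−0.41) × (1−0.16) × (1−0.28) = 0.643168
P(Service line fails) [AND] = 0.643168 × 0.35 = 0.225109
P(Front circuit down) [OR] = 1 − (1−0.33) × (1−0.225109) × (1−0.20) = 0.584658
P(Parking branch 2 unavailable) [AND] = 0.07 × 0.584658 × 0.31 × 0.22 = 0.002791
P(Braking system failure) [OR] = 1 − (1−0.410048) × (1−0.036000) × (1−0.002791) = 0.432874
Rounded to 4 decimal places: P(Braking system failure) ≈ 0.4329.

0.4329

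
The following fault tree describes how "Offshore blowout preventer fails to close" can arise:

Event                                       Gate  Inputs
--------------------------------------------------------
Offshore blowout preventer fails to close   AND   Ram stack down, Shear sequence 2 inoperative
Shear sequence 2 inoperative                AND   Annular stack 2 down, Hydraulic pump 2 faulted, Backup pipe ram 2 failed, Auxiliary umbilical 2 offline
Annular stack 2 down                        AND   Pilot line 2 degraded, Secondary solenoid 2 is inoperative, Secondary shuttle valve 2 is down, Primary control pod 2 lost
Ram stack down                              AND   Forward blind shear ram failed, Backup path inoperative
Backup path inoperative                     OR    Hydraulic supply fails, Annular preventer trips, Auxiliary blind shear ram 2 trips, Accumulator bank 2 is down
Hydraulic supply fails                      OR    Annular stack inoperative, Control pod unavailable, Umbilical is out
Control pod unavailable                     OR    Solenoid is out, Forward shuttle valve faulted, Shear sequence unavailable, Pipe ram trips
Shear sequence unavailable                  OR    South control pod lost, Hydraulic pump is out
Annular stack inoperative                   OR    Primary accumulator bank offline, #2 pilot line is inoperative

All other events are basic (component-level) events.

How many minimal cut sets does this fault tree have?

11

Annular stack inoperative [OR]: union of children's cut sets → 2 cut set(s).
Shear sequence unavailable [OR]: union of children's cut sets → 2 cut set(s).
Control pod unavailable [OR]: union of children's cut sets → 5 cut set(s).
Hydraulic supply fails [OR]: union of children's cut sets → 8 cut set(s).
Backup path inoperative [OR]: union of children's cut sets → 11 cut set(s).
Ram stack down [AND]: one cut set from each child combined → 1 × 11 = 11 cut set(s).
Annular stack 2 down [AND]: one cut set from each child combined → 1 × 1 × 1 × 1 = 1 cut set(s).
Shear sequence 2 inoperative [AND]: one cut set from each child combined → 1 × 1 × 1 × 1 = 1 cut set(s).
Offshore blowout preventer fails to close [AND]: one cut set from each child combined → 11 × 1 = 11 cut set(s).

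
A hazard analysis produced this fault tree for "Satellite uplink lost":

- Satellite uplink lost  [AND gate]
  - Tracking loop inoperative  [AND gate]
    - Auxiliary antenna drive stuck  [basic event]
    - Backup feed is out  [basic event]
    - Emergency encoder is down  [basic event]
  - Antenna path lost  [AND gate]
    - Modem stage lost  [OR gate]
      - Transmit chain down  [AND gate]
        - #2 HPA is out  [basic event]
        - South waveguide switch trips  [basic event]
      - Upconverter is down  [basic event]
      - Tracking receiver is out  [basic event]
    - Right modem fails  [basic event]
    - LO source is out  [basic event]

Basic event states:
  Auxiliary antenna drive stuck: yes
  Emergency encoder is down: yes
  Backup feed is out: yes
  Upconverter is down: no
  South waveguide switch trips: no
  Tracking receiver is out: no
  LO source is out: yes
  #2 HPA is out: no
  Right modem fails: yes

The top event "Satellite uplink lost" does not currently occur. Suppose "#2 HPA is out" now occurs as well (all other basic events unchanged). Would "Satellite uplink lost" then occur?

No

Counterfactual: set "#2 HPA is out" to occurred.
Tracking loop inoperative [AND]: Auxiliary antenna drive stuck=occurs, Backup feed is out=occurs, Emergency encoder is down=occurs → all inputs occur → occurs.
Transmit chain down [AND]: #2 HPA is out=occurs, South waveguide switch trips=not → not all inputs occur → does not occur.
Modem stage lost [OR]: Transmit chain down=not, Upconverter is down=not, Tracking receiver is out=not → no input occurs → does not occur.
Antenna path lost [AND]: Modem stage lost=not, Right modem fails=occurs, LO source is out=occurs → not all inputs occur → does not occur.
Satellite uplink lost [AND]: Tracking loop inoperative=occurs, Antenna path lost=not → not all inputs occur → does not occur.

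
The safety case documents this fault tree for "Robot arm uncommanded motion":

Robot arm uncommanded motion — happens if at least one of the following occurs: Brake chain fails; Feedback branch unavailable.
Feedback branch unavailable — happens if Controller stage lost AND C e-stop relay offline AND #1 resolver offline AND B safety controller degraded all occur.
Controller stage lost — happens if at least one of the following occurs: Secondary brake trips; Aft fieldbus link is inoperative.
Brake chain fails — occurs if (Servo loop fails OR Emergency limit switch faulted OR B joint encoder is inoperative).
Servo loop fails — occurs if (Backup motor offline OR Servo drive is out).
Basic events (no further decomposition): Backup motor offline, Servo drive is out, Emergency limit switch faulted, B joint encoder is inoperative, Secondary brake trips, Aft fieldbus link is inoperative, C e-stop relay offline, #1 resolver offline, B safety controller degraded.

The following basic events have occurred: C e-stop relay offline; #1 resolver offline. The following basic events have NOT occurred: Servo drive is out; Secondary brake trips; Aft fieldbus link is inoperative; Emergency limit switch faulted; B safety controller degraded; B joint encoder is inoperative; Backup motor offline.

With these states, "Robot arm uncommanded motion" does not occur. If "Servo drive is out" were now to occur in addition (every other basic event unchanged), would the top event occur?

Counterfactual: set "Servo drive is out" to occurred.
Servo loop fails [OR]: Backup motor offline=not, Servo drive is out=occurs → at least one input occurs → occurs.
Brake chain fails [OR]: Servo loop fails=occurs, Emergency limit switch faulted=not, B joint encoder is inoperative=not → at least one input occurs → occurs.
Controller stage lost [OR]: Secondary brake trips=not, Aft fieldbus link is inoperative=not → no input occurs → does not occur.
Feedback branch unavailable [AND]: Controller stage lost=not, C e-stop relay offline=occurs, #1 resolver offline=occurs, B safety controller degraded=not → not all inputs occur → does not occur.
Robot arm uncommanded motion [OR]: Brake chain fails=occurs, Feedback branch unavailable=not → at least one input occurs → occurs.

Yes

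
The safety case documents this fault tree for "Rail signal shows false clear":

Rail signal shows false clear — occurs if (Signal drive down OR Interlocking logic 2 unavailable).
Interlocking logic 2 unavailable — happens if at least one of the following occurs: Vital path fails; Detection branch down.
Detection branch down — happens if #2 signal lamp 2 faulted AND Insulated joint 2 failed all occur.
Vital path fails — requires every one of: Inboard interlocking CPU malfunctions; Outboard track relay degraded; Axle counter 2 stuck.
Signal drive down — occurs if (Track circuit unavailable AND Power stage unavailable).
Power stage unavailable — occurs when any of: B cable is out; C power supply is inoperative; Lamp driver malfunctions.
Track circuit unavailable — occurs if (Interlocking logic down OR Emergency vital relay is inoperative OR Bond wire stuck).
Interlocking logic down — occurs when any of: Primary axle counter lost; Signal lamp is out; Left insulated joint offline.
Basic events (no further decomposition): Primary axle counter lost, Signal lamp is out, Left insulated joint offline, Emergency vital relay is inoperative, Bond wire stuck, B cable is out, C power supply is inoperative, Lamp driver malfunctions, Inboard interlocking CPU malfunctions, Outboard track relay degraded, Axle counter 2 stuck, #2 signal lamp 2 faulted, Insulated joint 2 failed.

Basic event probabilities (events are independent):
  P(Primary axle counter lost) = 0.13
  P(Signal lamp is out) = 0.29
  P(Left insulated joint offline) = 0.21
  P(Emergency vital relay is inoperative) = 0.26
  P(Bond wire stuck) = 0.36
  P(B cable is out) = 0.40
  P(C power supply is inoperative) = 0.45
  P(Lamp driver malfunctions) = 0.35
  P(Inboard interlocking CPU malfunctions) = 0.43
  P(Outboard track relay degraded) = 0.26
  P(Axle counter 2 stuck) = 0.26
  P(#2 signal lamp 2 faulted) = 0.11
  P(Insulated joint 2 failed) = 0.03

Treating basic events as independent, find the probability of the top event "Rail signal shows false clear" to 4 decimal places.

0.6167

P(Interlocking logic down) [OR] = 1 − (1−0.13) × (1−0.29) × (1−0.21) = 0.512017
P(Track circuit unavailable) [OR] = 1 − (1−0.512017) × (1−0.26) × (1−0.36) = 0.768891
P(Power stage unavailable) [OR] = 1 − (1−0.40) × (1−0.45) × (1−0.35) = 0.785500
P(Signal drive down) [AND] = 0.768891 × 0.785500 = 0.603964
P(Vital path fails) [AND] = 0.43 × 0.26 × 0.26 = 0.029068
P(Detection branch down) [AND] = 0.11 × 0.03 = 0.003300
P(Interlocking logic 2 unavailable) [OR] = 1 − (1−0.029068) × (1−0.003300) = 0.032272
P(Rail signal shows false clear) [OR] = 1 − (1−0.603964) × (1−0.032272) = 0.616745
Rounded to 4 decimal places: P(Rail signal shows false clear) ≈ 0.6167.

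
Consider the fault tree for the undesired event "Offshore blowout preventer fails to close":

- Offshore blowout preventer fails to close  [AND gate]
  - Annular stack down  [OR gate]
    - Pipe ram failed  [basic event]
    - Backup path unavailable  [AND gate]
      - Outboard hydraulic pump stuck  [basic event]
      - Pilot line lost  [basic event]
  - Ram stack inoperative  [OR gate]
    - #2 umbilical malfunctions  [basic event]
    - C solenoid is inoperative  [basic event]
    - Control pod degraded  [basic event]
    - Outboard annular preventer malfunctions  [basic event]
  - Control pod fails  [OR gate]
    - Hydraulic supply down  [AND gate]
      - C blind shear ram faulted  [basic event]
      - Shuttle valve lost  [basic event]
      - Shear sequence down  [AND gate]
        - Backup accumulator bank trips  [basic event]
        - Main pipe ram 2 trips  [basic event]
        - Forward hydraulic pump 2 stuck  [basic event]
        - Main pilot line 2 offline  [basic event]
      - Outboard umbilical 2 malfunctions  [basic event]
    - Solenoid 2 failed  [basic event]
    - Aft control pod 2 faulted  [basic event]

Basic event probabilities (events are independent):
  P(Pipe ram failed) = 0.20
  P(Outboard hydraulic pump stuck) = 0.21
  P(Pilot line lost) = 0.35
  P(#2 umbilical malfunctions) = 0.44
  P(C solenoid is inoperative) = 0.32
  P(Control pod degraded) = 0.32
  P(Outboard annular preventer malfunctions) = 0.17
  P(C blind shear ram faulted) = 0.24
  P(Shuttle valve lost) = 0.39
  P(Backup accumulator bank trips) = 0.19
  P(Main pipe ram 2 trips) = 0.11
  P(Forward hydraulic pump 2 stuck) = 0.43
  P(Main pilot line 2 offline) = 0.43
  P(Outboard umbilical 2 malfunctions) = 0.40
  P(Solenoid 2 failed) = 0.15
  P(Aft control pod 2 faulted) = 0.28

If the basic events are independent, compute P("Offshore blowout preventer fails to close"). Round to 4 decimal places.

P(Backup path unavailable) [AND] = 0.21 × 0.35 = 0.073500
P(Annular stack down) [OR] = 1 − (1−0.20) × (1−0.073500) = 0.258800
P(Ram stack inoperative) [OR] = 1 − (1−0.44) × (1−0.32) × (1−0.32) × (1−0.17) = 0.785076
P(Shear sequence down) [AND] = 0.19 × 0.11 × 0.43 × 0.43 = 0.003864
P(Hydraulic supply down) [AND] = 0.24 × 0.39 × 0.003864 × 0.40 = 0.000145
P(Control pod fails) [OR] = 1 − (1−0.000145) × (1−0.15) × (1−0.28) = 0.388089
P(Offshore blowout preventer fails to close) [AND] = 0.258800 × 0.785076 × 0.388089 = 0.078851
Rounded to 4 decimal places: P(Offshore blowout preventer fails to close) ≈ 0.0789.

0.0789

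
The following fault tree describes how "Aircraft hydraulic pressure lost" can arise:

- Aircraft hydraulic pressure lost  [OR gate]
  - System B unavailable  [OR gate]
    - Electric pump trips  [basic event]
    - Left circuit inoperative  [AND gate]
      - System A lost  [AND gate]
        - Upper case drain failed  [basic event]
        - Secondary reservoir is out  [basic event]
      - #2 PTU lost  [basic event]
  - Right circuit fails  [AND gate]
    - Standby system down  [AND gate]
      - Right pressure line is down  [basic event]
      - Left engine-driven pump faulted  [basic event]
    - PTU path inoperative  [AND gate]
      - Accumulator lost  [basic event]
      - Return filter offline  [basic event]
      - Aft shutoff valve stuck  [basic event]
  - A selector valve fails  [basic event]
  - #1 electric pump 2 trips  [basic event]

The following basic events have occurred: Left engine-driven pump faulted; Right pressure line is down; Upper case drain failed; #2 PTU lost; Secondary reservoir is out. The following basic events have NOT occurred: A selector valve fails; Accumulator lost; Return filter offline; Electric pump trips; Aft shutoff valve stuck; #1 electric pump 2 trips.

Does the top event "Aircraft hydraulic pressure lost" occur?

Yes

System A lost [AND]: Upper case drain failed=occurs, Secondary reservoir is out=occurs → all inputs occur → occurs.
Left circuit inoperative [AND]: System A lost=occurs, #2 PTU lost=occurs → all inputs occur → occurs.
System B unavailable [OR]: Electric pump trips=not, Left circuit inoperative=occurs → at least one input occurs → occurs.
Standby system down [AND]: Right pressure line is down=occurs, Left engine-driven pump faulted=occurs → all inputs occur → occurs.
PTU path inoperative [AND]: Accumulator lost=not, Return filter offline=not, Aft shutoff valve stuck=not → not all inputs occur → does not occur.
Right circuit fails [AND]: Standby system down=occurs, PTU path inoperative=not → not all inputs occur → does not occur.
Aircraft hydraulic pressure lost [OR]: System B unavailable=occurs, Right circuit fails=not, A selector valve fails=not, #1 electric pump 2 trips=not → at least one input occurs → occurs.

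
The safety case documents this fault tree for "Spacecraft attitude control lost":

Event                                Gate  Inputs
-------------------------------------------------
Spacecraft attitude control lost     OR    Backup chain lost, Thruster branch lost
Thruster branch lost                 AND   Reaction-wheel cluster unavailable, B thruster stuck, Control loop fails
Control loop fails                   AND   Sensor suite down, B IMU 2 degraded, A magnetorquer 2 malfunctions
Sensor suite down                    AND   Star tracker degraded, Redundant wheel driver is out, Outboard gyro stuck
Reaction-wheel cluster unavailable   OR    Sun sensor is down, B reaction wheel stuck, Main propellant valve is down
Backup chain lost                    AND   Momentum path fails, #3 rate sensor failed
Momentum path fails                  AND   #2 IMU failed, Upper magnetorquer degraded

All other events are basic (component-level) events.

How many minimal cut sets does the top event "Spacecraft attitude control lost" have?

4

Momentum path fails [AND]: one cut set from each child combined → 1 × 1 = 1 cut set(s).
Backup chain lost [AND]: one cut set from each child combined → 1 × 1 = 1 cut set(s).
Reaction-wheel cluster unavailable [OR]: union of children's cut sets → 3 cut set(s).
Sensor suite down [AND]: one cut set from each child combined → 1 × 1 × 1 = 1 cut set(s).
Control loop fails [AND]: one cut set from each child combined → 1 × 1 × 1 = 1 cut set(s).
Thruster branch lost [AND]: one cut set from each child combined → 3 × 1 × 1 = 3 cut set(s).
Spacecraft attitude control lost [OR]: union of children's cut sets → 4 cut set(s).
Minimal cut sets: {#2 IMU failed, #3 rate sensor failed, Upper magnetorquer degraded}; {A magnetorquer 2 malfunctions, B IMU 2 degraded, B thruster stuck, Outboard gyro stuck, Redundant wheel driver is out, Star tracker degraded, Sun sensor is down}; {A magnetorquer 2 malfunctions, B IMU 2 degraded, B reaction wheel stuck, B thruster stuck, Outboard gyro stuck, Redundant wheel driver is out, Star tracker degraded}; {A magnetorquer 2 malfunctions, B IMU 2 degraded, B thruster stuck, Main propellant valve is down, Outboard gyro stuck, Redundant wheel driver is out, Star tracker degraded}.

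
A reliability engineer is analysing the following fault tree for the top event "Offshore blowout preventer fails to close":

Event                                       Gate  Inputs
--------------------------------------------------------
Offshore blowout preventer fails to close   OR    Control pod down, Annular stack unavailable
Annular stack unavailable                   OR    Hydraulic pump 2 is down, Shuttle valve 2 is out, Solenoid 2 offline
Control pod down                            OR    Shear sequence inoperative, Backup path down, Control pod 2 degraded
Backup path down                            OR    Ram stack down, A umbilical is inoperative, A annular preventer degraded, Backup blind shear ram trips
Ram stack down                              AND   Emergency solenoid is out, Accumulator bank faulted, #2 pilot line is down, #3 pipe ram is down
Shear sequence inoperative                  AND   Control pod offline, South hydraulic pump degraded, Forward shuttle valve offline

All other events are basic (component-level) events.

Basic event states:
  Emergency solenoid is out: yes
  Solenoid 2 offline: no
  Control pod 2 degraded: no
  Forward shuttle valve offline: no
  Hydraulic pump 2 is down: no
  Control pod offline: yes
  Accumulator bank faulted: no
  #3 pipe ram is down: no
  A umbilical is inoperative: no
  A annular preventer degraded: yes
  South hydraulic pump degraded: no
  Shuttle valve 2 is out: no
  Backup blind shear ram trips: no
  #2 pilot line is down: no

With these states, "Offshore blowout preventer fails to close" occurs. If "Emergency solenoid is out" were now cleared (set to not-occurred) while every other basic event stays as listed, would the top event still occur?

Counterfactual: set "Emergency solenoid is out" to not occurred.
Shear sequence inoperative [AND]: Control pod offline=occurs, South hydraulic pump degraded=not, Forward shuttle valve offline=not → not all inputs occur → does not occur.
Ram stack down [AND]: Emergency solenoid is out=not, Accumulator bank faulted=not, #2 pilot line is down=not, #3 pipe ram is down=not → not all inputs occur → does not occur.
Backup path down [OR]: Ram stack down=not, A umbilical is inoperative=not, A annular preventer degraded=occurs, Backup blind shear ram trips=not → at least one input occurs → occurs.
Control pod down [OR]: Shear sequence inoperative=not, Backup path down=occurs, Control pod 2 degraded=not → at least one input occurs → occurs.
Annular stack unavailable [OR]: Hydraulic pump 2 is down=not, Shuttle valve 2 is out=not, Solenoid 2 offline=not → no input occurs → does not occur.
Offshore blowout preventer fails to close [OR]: Control pod down=occurs, Annular stack unavailable=not → at least one input occurs → occurs.

Yes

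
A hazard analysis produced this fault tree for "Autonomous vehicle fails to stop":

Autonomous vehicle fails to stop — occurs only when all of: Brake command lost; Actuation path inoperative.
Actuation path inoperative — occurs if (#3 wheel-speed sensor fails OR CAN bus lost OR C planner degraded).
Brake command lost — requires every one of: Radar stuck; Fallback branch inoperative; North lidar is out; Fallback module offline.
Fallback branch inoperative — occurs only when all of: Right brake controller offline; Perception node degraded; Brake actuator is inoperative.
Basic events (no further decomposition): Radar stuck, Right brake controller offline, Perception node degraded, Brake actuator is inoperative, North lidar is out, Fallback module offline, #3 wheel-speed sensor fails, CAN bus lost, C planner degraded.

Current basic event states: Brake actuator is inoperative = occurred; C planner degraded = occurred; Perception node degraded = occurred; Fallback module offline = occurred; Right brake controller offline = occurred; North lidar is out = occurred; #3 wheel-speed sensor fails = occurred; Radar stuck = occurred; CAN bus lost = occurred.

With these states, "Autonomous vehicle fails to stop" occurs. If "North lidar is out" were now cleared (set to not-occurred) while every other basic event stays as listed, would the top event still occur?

Counterfactual: set "North lidar is out" to not occurred.
Fallback branch inoperative [AND]: Right brake controller offline=occurs, Perception node degraded=occurs, Brake actuator is inoperative=occurs → all inputs occur → occurs.
Brake command lost [AND]: Radar stuck=occurs, Fallback branch inoperative=occurs, North lidar is out=not, Fallback module offline=occurs → not all inputs occur → does not occur.
Actuation path inoperative [OR]: #3 wheel-speed sensor fails=occurs, CAN bus lost=occurs, C planner degraded=occurs → at least one input occurs → occurs.
Autonomous vehicle fails to stop [AND]: Brake command lost=not, Actuation path inoperative=occurs → not all inputs occur → does not occur.

No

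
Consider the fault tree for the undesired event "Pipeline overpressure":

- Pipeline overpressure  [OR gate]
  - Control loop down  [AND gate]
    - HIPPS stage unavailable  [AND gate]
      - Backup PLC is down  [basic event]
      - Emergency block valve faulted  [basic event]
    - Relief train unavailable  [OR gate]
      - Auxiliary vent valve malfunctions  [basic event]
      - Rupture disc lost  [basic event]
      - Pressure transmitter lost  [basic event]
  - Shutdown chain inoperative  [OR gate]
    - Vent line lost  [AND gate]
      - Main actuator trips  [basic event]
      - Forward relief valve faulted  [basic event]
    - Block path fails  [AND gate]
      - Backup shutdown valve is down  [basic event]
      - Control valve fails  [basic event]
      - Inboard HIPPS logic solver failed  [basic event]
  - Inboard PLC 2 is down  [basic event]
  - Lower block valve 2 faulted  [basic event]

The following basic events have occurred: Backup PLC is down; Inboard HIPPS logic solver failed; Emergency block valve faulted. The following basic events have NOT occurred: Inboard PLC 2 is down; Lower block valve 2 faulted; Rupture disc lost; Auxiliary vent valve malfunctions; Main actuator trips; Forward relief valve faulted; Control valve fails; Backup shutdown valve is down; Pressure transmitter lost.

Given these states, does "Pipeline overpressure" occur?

HIPPS stage unavailable [AND]: Backup PLC is down=occurs, Emergency block valve faulted=occurs → all inputs occur → occurs.
Relief train unavailable [OR]: Auxiliary vent valve malfunctions=not, Rupture disc lost=not, Pressure transmitter lost=not → no input occurs → does not occur.
Control loop down [AND]: HIPPS stage unavailable=occurs, Relief train unavailable=not → not all inputs occur → does not occur.
Vent line lost [AND]: Main actuator trips=not, Forward relief valve faulted=not → not all inputs occur → does not occur.
Block path fails [AND]: Backup shutdown valve is down=not, Control valve fails=not, Inboard HIPPS logic solver failed=occurs → not all inputs occur → does not occur.
Shutdown chain inoperative [OR]: Vent line lost=not, Block path fails=not → no input occurs → does not occur.
Pipeline overpressure [OR]: Control loop down=not, Shutdown chain inoperative=not, Inboard PLC 2 is down=not, Lower block valve 2 faulted=not → no input occurs → does not occur.

No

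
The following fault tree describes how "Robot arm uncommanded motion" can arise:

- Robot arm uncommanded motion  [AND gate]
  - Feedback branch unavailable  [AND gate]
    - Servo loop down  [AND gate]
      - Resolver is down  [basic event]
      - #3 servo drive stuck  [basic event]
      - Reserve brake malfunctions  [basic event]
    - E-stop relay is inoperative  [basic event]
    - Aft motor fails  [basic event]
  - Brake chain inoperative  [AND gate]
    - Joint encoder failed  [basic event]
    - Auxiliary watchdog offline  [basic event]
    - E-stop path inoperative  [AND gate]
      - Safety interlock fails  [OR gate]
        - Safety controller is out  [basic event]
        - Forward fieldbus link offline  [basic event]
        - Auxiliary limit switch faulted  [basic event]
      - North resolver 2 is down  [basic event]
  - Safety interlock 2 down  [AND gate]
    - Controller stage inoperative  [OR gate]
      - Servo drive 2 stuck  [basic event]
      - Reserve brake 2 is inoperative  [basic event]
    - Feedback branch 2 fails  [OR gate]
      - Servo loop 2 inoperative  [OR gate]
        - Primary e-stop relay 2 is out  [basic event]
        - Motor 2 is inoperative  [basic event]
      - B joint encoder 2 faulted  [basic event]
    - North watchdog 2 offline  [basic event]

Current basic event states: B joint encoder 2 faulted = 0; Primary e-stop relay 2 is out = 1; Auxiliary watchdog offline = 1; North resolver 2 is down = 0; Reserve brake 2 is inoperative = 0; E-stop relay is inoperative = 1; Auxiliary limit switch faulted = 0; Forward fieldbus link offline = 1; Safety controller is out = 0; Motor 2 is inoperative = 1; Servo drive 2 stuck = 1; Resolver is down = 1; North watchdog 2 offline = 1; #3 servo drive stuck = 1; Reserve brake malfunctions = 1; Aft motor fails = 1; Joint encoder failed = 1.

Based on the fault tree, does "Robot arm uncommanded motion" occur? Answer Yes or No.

Servo loop down [AND]: Resolver is down=occurs, #3 servo drive stuck=occurs, Reserve brake malfunctions=occurs → all inputs occur → occurs.
Feedback branch unavailable [AND]: Servo loop down=occurs, E-stop relay is inoperative=occurs, Aft motor fails=occurs → all inputs occur → occurs.
Safety interlock fails [OR]: Safety controller is out=not, Forward fieldbus link offline=occurs, Auxiliary limit switch faulted=not → at least one input occurs → occurs.
E-stop path inoperative [AND]: Safety interlock fails=occurs, North resolver 2 is down=not → not all inputs occur → does not occur.
Brake chain inoperative [AND]: Joint encoder failed=occurs, Auxiliary watchdog offline=occurs, E-stop path inoperative=not → not all inputs occur → does not occur.
Controller stage inoperative [OR]: Servo drive 2 stuck=occurs, Reserve brake 2 is inoperative=not → at least one input occurs → occurs.
Servo loop 2 inoperative [OR]: Primary e-stop relay 2 is out=occurs, Motor 2 is inoperative=occurs → at least one input occurs → occurs.
Feedback branch 2 fails [OR]: Servo loop 2 inoperative=occurs, B joint encoder 2 faulted=not → at least one input occurs → occurs.
Safety interlock 2 down [AND]: Controller stage inoperative=occurs, Feedback branch 2 fails=occurs, North watchdog 2 offline=occurs → all inputs occur → occurs.
Robot arm uncommanded motion [AND]: Feedback branch unavailable=occurs, Brake chain inoperative=not, Safety interlock 2 down=occurs → not all inputs occur → does not occur.

No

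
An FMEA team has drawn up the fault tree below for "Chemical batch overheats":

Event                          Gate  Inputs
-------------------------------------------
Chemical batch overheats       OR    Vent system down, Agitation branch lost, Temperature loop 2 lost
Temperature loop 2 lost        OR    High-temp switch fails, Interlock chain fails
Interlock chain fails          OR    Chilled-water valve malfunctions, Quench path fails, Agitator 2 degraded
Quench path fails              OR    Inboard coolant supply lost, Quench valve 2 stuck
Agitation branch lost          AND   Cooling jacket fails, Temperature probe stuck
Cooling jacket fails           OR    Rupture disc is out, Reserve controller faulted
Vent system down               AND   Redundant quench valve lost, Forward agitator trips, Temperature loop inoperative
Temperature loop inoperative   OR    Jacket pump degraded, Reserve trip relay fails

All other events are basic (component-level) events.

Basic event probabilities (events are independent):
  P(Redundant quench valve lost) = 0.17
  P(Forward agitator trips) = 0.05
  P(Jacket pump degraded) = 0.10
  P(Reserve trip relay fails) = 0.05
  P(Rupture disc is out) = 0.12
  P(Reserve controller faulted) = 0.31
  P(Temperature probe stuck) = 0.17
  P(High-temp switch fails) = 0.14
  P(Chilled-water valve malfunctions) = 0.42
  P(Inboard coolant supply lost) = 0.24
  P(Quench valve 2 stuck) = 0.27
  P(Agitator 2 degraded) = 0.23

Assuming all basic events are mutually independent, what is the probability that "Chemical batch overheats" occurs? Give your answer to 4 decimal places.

0.8014

P(Temperature loop inoperative) [OR] = 1 − (1−0.10) × (1−0.05) = 0.145000
P(Vent system down) [AND] = 0.17 × 0.05 × 0.145000 = 0.001233
P(Cooling jacket fails) [OR] = 1 − (1−0.12) × (1−0.31) = 0.392800
P(Agitation branch lost) [AND] = 0.392800 × 0.17 = 0.066776
P(Quench path fails) [OR] = 1 − (1−0.24) × (1−0.27) = 0.445200
P(Interlock chain fails) [OR] = 1 − (1−0.42) × (1−0.445200) × (1−0.23) = 0.752226
P(Temperature loop 2 lost) [OR] = 1 − (1−0.14) × (1−0.752226) = 0.786914
P(Chemical batch overheats) [OR] = 1 − (1−0.001233) × (1−0.066776) × (1−0.786914) = 0.801388
Rounded to 4 decimal places: P(Chemical batch overheats) ≈ 0.8014.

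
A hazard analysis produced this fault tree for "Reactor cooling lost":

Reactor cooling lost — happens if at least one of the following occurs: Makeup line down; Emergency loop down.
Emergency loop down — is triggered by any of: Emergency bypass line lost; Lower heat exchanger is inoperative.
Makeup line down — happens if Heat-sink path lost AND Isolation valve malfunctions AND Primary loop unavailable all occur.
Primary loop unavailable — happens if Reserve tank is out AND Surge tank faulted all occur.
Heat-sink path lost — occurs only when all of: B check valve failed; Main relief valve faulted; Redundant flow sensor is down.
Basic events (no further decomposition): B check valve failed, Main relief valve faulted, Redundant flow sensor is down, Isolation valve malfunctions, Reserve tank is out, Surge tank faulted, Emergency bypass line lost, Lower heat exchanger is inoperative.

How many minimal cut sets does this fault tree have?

3

Heat-sink path lost [AND]: one cut set from each child combined → 1 × 1 × 1 = 1 cut set(s).
Primary loop unavailable [AND]: one cut set from each child combined → 1 × 1 = 1 cut set(s).
Makeup line down [AND]: one cut set from each child combined → 1 × 1 × 1 = 1 cut set(s).
Emergency loop down [OR]: union of children's cut sets → 2 cut set(s).
Reactor cooling lost [OR]: union of children's cut sets → 3 cut set(s).
Minimal cut sets: {B check valve failed, Isolation valve malfunctions, Main relief valve faulted, Redundant flow sensor is down, Reserve tank is out, Surge tank faulted}; {Emergency bypass line lost}; {Lower heat exchanger is inoperative}.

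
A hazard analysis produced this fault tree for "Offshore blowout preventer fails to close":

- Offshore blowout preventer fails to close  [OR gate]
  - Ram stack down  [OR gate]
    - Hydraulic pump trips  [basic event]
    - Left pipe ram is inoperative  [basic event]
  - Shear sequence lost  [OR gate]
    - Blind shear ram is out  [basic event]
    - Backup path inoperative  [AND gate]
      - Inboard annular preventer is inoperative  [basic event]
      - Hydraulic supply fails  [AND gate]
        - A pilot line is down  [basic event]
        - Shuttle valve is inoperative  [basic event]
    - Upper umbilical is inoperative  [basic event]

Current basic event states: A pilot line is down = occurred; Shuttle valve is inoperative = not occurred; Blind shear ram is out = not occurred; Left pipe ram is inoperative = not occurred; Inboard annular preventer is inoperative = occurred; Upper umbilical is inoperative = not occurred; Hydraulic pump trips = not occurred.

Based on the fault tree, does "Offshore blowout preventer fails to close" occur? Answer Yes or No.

Ram stack down [OR]: Hydraulic pump trips=not, Left pipe ram is inoperative=not → no input occurs → does not occur.
Hydraulic supply fails [AND]: A pilot line is down=occurs, Shuttle valve is inoperative=not → not all inputs occur → does not occur.
Backup path inoperative [AND]: Inboard annular preventer is inoperative=occurs, Hydraulic supply fails=not → not all inputs occur → does not occur.
Shear sequence lost [OR]: Blind shear ram is out=not, Backup path inoperative=not, Upper umbilical is inoperative=not → no input occurs → does not occur.
Offshore blowout preventer fails to close [OR]: Ram stack down=not, Shear sequence lost=not → no input occurs → does not occur.

No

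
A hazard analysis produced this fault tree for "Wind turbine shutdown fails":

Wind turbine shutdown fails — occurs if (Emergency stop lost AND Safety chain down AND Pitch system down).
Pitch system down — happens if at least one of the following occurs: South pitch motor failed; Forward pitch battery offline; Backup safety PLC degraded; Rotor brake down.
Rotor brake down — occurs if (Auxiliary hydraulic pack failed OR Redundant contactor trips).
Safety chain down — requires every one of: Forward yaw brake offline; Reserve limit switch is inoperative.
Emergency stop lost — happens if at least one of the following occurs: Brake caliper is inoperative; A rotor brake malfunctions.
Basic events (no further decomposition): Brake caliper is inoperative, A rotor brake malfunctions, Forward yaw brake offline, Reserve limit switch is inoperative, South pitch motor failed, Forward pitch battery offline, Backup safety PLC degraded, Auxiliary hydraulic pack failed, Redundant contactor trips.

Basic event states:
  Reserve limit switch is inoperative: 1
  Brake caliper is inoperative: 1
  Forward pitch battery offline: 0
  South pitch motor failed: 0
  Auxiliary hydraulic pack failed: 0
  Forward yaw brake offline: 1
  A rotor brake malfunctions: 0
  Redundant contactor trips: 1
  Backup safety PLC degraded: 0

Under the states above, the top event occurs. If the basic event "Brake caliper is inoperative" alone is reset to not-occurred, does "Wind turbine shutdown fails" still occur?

Counterfactual: set "Brake caliper is inoperative" to not occurred.
Emergency stop lost [OR]: Brake caliper is inoperative=not, A rotor brake malfunctions=not → no input occurs → does not occur.
Safety chain down [AND]: Forward yaw brake offline=occurs, Reserve limit switch is inoperative=occurs → all inputs occur → occurs.
Rotor brake down [OR]: Auxiliary hydraulic pack failed=not, Redundant contactor trips=occurs → at least one input occurs → occurs.
Pitch system down [OR]: South pitch motor failed=not, Forward pitch battery offline=not, Backup safety PLC degraded=not, Rotor brake down=occurs → at least one input occurs → occurs.
Wind turbine shutdown fails [AND]: Emergency stop lost=not, Safety chain down=occurs, Pitch system down=occurs → not all inputs occur → does not occur.

No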